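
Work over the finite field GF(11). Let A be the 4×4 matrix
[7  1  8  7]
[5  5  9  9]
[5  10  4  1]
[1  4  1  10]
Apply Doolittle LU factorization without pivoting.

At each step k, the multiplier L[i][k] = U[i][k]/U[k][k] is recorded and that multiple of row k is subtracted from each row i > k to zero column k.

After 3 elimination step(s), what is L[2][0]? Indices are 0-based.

Step 1: pivot at (0,0) is 7.
  row1 ← row1 − (7)·row0  ⇒  L[1][0]=7, U row1=(0, 9, 8, 4)
  row2 ← row2 − (7)·row0  ⇒  L[2][0]=7, U row2=(0, 3, 3, 7)
  row3 ← row3 − (8)·row0  ⇒  L[3][0]=8, U row3=(0, 7, 3, 9)
Step 2: pivot at (1,1) is 9.
  row2 ← row2 − (4)·row1  ⇒  L[2][1]=4, U row2=(0, 0, 4, 2)
  row3 ← row3 − (2)·row1  ⇒  L[3][1]=2, U row3=(0, 0, 9, 1)
Step 3: pivot at (2,2) is 4.
  row3 ← row3 − (5)·row2  ⇒  L[3][2]=5, U row3=(0, 0, 0, 2)

L[2][0] = 7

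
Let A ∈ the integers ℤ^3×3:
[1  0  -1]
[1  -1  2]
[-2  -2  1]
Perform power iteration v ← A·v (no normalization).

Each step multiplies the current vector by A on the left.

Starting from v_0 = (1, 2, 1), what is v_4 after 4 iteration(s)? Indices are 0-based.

v_4 = (7, 20, -23)

v_0 = (1, 2, 1).
v_1 = A·v_0 = (0, 1, -5).
v_2 = A·v_1 = (5, -11, -7).
v_3 = A·v_2 = (12, 2, 5).
v_4 = A·v_3 = (7, 20, -23).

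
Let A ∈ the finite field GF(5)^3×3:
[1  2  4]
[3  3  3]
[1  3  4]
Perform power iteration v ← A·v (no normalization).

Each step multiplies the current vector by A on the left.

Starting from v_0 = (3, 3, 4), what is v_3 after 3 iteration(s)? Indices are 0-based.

v_3 = (3, 4, 2)

v_0 = (3, 3, 4).
v_1 = A·v_0 = (0, 0, 3).
v_2 = A·v_1 = (2, 4, 2).
v_3 = A·v_2 = (3, 4, 2).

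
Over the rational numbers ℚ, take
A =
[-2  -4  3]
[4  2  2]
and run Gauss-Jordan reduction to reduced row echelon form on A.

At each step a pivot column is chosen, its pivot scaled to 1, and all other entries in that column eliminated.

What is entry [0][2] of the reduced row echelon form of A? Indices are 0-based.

M[0][2] = 7/6

[1] R0 /= -2  ⇒  (1, 2, -3/2)
     R1 -= 4·R0  ⇒  (0, -6, 8)
[2] R1 /= -6  ⇒  (0, 1, -4/3)
     R0 -= 2·R1  ⇒  (1, 0, 7/6)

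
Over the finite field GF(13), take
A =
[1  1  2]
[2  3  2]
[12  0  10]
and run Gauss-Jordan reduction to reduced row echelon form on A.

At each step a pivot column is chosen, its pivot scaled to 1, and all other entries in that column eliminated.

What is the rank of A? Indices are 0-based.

rank = 3

[1] R0 /= 1  ⇒  (1, 1, 2)
     R1 -= 2·R0  ⇒  (0, 1, 11)
     R2 -= 12·R0  ⇒  (0, 1, 12)
[2] R1 /= 1  ⇒  (0, 1, 11)
     R0 -= 1·R1  ⇒  (1, 0, 4)
     R2 -= 1·R1  ⇒  (0, 0, 1)
[3] R2 /= 1  ⇒  (0, 0, 1)
     R0 -= 4·R2  ⇒  (1, 0, 0)
     R1 -= 11·R2  ⇒  (0, 1, 0)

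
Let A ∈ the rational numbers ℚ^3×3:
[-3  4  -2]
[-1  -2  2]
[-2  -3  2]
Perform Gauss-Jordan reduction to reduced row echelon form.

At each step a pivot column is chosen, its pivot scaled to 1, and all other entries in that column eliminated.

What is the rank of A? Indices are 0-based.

pivot(0,0)=-3: scale R0 → (1, -4/3, 2/3)
  clear (1,0): R1 −= (-1)R0 → (0, -10/3, 8/3)
  clear (2,0): R2 −= (-2)R0 → (0, -17/3, 10/3)
pivot(1,1)=-10/3: scale R1 → (0, 1, -4/5)
  clear (0,1): R0 −= (-4/3)R1 → (1, 0, -2/5)
  clear (2,1): R2 −= (-17/3)R1 → (0, 0, -6/5)
pivot(2,2)=-6/5: scale R2 → (0, 0, 1)
  clear (0,2): R0 −= (-2/5)R2 → (1, 0, 0)
  clear (1,2): R1 −= (-4/5)R2 → (0, 1, 0)

rank = 3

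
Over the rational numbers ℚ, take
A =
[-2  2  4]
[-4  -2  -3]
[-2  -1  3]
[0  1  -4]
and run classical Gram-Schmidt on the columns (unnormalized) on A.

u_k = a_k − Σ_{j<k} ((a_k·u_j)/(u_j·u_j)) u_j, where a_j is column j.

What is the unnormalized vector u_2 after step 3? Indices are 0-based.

u_2 = (83/51, -125/51, 167/51, -83/17)

Step 1: u_0 = a_0 = (-2, -4, -2, 0).
Step 2: u_1 = a_1 − (1/4)·u_0 = (5/2, -1, -1/2, 1).
Step 3: u_2 = a_2 − (-1/12)·u_0 − (15/17)·u_1 = (83/51, -125/51, 167/51, -83/17).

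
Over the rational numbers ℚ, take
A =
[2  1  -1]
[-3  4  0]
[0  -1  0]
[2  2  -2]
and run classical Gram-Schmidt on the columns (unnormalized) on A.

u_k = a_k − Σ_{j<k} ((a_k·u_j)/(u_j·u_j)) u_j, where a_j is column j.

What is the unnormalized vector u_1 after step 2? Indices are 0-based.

u_1 = (29/17, 50/17, -1, 46/17)

Step 1: u_0 = a_0 = (2, -3, 0, 2).
Step 2: u_1 = a_1 − (-6/17)·u_0 = (29/17, 50/17, -1, 46/17).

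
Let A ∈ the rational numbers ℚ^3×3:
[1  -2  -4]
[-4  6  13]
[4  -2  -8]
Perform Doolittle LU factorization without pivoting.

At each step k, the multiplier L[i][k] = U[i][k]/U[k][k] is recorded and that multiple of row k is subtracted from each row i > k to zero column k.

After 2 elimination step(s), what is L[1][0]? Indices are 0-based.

[col 0] pivot 1
  R1 -= -4*R0 → (0, -2, -3)  (L[1][0] := -4)
  R2 -= 4*R0 → (0, 6, 8)  (L[2][0] := 4)
[col 1] pivot -2
  R2 -= -3*R1 → (0, 0, -1)  (L[2][1] := -3)

L[1][0] = -4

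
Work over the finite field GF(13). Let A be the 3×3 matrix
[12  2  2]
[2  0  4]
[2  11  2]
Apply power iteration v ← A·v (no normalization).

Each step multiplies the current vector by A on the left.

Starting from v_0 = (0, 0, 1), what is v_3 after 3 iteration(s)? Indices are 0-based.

v_0 = (0, 0, 1).
v_1 = A·v_0 = (2, 4, 2).
v_2 = A·v_1 = (10, 12, 0).
v_3 = A·v_2 = (1, 7, 9).

v_3 = (1, 7, 9)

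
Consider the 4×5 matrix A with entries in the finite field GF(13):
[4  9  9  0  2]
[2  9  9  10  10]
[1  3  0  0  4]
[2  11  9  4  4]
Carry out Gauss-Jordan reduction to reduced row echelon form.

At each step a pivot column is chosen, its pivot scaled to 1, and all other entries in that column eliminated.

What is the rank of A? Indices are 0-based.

pivot(0,0)=4: scale R0 → (1, 12, 12, 0, 7)
  clear (1,0): R1 −= (2)R0 → (0, 11, 11, 10, 9)
  clear (2,0): R2 −= (1)R0 → (0, 4, 1, 0, 10)
  clear (3,0): R3 −= (2)R0 → (0, 0, 11, 4, 3)
pivot(1,1)=11: scale R1 → (0, 1, 1, 8, 2)
  clear (0,1): R0 −= (12)R1 → (1, 0, 0, 8, 9)
  clear (2,1): R2 −= (4)R1 → (0, 0, 10, 7, 2)
pivot(2,2)=10: scale R2 → (0, 0, 1, 2, 8)
  clear (1,2): R1 −= (1)R2 → (0, 1, 0, 6, 7)
  clear (3,2): R3 −= (11)R2 → (0, 0, 0, 8, 6)
pivot(3,3)=8: scale R3 → (0, 0, 0, 1, 4)
  clear (0,3): R0 −= (8)R3 → (1, 0, 0, 0, 3)
  clear (1,3): R1 −= (6)R3 → (0, 1, 0, 0, 9)
  clear (2,3): R2 −= (2)R3 → (0, 0, 1, 0, 0)

rank = 4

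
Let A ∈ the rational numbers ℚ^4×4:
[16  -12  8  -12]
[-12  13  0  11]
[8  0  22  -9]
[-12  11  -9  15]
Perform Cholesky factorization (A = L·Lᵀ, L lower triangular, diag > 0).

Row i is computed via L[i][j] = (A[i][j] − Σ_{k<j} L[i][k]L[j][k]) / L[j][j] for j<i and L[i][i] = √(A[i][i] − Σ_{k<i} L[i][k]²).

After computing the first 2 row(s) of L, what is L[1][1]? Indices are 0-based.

L[1][1] = 2

Step 1: L[0][0] = √(16) = 4.
  L[1][0] = (-12) / L[0][0] = -3.
Step 2: L[1][1] = √(4) = 2.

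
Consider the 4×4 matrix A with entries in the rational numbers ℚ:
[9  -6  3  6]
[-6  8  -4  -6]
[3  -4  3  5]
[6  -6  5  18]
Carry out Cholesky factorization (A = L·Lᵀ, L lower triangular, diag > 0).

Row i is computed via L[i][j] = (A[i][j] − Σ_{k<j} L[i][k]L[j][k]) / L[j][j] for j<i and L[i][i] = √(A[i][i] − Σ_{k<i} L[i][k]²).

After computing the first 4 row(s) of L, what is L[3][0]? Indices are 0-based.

Step 1: L[0][0] = √(9) = 3.
  L[1][0] = (-6) / L[0][0] = -2.
Step 2: L[1][1] = √(4) = 2.
  L[2][0] = (3) / L[0][0] = 1.
  L[2][1] = (-2) / L[1][1] = -1.
Step 3: L[2][2] = √(1) = 1.
  L[3][0] = (6) / L[0][0] = 2.
  L[3][1] = (-2) / L[1][1] = -1.
  L[3][2] = (2) / L[2][2] = 2.
Step 4: L[3][3] = √(9) = 3.

L[3][0] = 2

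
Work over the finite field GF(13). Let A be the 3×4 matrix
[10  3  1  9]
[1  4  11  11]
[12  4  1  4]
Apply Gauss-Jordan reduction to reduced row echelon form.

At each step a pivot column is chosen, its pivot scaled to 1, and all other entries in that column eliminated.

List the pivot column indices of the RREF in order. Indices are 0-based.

pivot(0,0)=10: scale R0 → (1, 12, 4, 10)
  clear (1,0): R1 −= (1)R0 → (0, 5, 7, 1)
  clear (2,0): R2 −= (12)R0 → (0, 3, 5, 1)
pivot(1,1)=5: scale R1 → (0, 1, 4, 8)
  clear (0,1): R0 −= (12)R1 → (1, 0, 8, 5)
  clear (2,1): R2 −= (3)R1 → (0, 0, 6, 3)
pivot(2,2)=6: scale R2 → (0, 0, 1, 7)
  clear (0,2): R0 −= (8)R2 → (1, 0, 0, 1)
  clear (1,2): R1 −= (4)R2 → (0, 1, 0, 6)

pivot columns: 0, 1, 2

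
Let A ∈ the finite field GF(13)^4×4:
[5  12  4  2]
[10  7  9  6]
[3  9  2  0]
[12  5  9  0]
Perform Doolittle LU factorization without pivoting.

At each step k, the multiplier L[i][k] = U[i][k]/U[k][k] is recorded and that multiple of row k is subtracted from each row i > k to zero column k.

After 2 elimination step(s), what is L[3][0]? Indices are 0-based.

L[3][0] = 5

[col 0] pivot 5
  R1 -= 2*R0 → (0, 9, 1, 2)  (L[1][0] := 2)
  R2 -= 11*R0 → (0, 7, 10, 4)  (L[2][0] := 11)
  R3 -= 5*R0 → (0, 10, 2, 3)  (L[3][0] := 5)
[col 1] pivot 9
  R2 -= 8*R1 → (0, 0, 2, 1)  (L[2][1] := 8)
  R3 -= 4*R1 → (0, 0, 11, 8)  (L[3][1] := 4)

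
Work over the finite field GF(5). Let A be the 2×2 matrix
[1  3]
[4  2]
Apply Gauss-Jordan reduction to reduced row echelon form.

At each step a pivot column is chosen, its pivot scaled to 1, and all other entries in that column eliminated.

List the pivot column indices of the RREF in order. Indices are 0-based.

[1] R0 /= 1  ⇒  (1, 3)
     R1 -= 4·R0  ⇒  (0, 0)
column 1 empty below row 1

pivot columns: 0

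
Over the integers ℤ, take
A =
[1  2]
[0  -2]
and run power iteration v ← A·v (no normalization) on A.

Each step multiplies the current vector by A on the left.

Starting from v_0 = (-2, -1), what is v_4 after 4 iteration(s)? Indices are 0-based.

v_4 = (8, -16)

v_0 = (-2, -1).
v_1 = A·v_0 = (-4, 2).
v_2 = A·v_1 = (0, -4).
v_3 = A·v_2 = (-8, 8).
v_4 = A·v_3 = (8, -16).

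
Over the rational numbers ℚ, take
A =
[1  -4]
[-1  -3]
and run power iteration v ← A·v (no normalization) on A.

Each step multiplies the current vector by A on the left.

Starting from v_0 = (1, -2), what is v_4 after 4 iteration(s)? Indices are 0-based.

v_0 = (1, -2).
v_1 = A·v_0 = (9, 5).
v_2 = A·v_1 = (-11, -24).
v_3 = A·v_2 = (85, 83).
v_4 = A·v_3 = (-247, -334).

v_4 = (-247, -334)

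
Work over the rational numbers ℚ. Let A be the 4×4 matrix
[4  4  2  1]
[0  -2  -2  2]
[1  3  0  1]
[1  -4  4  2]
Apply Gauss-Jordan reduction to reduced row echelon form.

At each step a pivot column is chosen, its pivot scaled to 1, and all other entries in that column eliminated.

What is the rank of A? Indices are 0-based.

pivot(0,0)=4: scale R0 → (1, 1, 1/2, 1/4)
  clear (2,0): R2 −= (1)R0 → (0, 2, -1/2, 3/4)
  clear (3,0): R3 −= (1)R0 → (0, -5, 7/2, 7/4)
pivot(1,1)=-2: scale R1 → (0, 1, 1, -1)
  clear (0,1): R0 −= (1)R1 → (1, 0, -1/2, 5/4)
  clear (2,1): R2 −= (2)R1 → (0, 0, -5/2, 11/4)
  clear (3,1): R3 −= (-5)R1 → (0, 0, 17/2, -13/4)
pivot(2,2)=-5/2: scale R2 → (0, 0, 1, -11/10)
  clear (0,2): R0 −= (-1/2)R2 → (1, 0, 0, 7/10)
  clear (1,2): R1 −= (1)R2 → (0, 1, 0, 1/10)
  clear (3,2): R3 −= (17/2)R2 → (0, 0, 0, 61/10)
pivot(3,3)=61/10: scale R3 → (0, 0, 0, 1)
  clear (0,3): R0 −= (7/10)R3 → (1, 0, 0, 0)
  clear (1,3): R1 −= (1/10)R3 → (0, 1, 0, 0)
  clear (2,3): R2 −= (-11/10)R3 → (0, 0, 1, 0)

rank = 4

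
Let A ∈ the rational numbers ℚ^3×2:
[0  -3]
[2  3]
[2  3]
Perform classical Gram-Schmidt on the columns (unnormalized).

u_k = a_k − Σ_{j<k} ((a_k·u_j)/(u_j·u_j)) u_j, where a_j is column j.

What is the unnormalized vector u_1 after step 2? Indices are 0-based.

u_1 = (-3, 0, 0)

Step 1: u_0 = a_0 = (0, 2, 2).
Step 2: u_1 = a_1 − (3/2)·u_0 = (-3, 0, 0).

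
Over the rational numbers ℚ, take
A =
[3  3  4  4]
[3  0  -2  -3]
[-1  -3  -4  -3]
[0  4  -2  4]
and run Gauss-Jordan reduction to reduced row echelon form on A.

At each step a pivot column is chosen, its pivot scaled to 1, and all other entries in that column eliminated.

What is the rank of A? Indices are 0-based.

pivot(0,0)=3: scale R0 → (1, 1, 4/3, 4/3)
  clear (1,0): R1 −= (3)R0 → (0, -3, -6, -7)
  clear (2,0): R2 −= (-1)R0 → (0, -2, -8/3, -5/3)
pivot(1,1)=-3: scale R1 → (0, 1, 2, 7/3)
  clear (0,1): R0 −= (1)R1 → (1, 0, -2/3, -1)
  clear (2,1): R2 −= (-2)R1 → (0, 0, 4/3, 3)
  clear (3,1): R3 −= (4)R1 → (0, 0, -10, -16/3)
pivot(2,2)=4/3: scale R2 → (0, 0, 1, 9/4)
  clear (0,2): R0 −= (-2/3)R2 → (1, 0, 0, 1/2)
  clear (1,2): R1 −= (2)R2 → (0, 1, 0, -13/6)
  clear (3,2): R3 −= (-10)R2 → (0, 0, 0, 103/6)
pivot(3,3)=103/6: scale R3 → (0, 0, 0, 1)
  clear (0,3): R0 −= (1/2)R3 → (1, 0, 0, 0)
  clear (1,3): R1 −= (-13/6)R3 → (0, 1, 0, 0)
  clear (2,3): R2 −= (9/4)R3 → (0, 0, 1, 0)

rank = 4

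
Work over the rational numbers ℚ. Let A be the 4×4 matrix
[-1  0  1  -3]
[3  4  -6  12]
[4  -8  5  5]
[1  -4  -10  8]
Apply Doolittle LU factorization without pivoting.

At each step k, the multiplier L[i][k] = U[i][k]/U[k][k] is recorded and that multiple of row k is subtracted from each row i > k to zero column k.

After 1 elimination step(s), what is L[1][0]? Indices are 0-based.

L[1][0] = -3

k=0: U[0][0]=-1
  eliminate (1,0): mult=-3, new row 1: (0, 4, -3, 3); set L[1][0]=-3
  eliminate (2,0): mult=-4, new row 2: (0, -8, 9, -7); set L[2][0]=-4
  eliminate (3,0): mult=-1, new row 3: (0, -4, -9, 5); set L[3][0]=-1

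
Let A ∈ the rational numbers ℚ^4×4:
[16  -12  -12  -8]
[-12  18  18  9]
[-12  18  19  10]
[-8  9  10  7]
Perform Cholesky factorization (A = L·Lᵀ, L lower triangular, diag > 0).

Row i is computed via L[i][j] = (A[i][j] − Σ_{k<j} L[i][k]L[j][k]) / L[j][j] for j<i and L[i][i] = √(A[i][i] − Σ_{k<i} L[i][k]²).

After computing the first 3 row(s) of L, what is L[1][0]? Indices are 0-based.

L[1][0] = -3

Step 1: L[0][0] = √(16) = 4.
  L[1][0] = (-12) / L[0][0] = -3.
Step 2: L[1][1] = √(9) = 3.
  L[2][0] = (-12) / L[0][0] = -3.
  L[2][1] = (9) / L[1][1] = 3.
Step 3: L[2][2] = √(1) = 1.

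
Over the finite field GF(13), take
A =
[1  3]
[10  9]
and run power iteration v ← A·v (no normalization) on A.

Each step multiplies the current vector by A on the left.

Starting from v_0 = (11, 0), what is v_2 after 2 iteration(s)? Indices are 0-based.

v_0 = (11, 0).
v_1 = A·v_0 = (11, 6).
v_2 = A·v_1 = (3, 8).

v_2 = (3, 8)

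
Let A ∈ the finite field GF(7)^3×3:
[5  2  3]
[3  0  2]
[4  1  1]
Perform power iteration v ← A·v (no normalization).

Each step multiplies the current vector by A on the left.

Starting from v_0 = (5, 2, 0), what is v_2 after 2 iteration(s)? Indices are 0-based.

v_2 = (3, 5, 6)

v_0 = (5, 2, 0).
v_1 = A·v_0 = (1, 1, 1).
v_2 = A·v_1 = (3, 5, 6).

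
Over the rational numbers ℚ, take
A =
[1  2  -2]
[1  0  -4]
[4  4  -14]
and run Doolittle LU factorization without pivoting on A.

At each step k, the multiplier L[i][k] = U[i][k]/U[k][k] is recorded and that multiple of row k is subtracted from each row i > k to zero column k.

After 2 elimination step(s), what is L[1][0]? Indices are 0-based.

[col 0] pivot 1
  R1 -= 1*R0 → (0, -2, -2)  (L[1][0] := 1)
  R2 -= 4*R0 → (0, -4, -6)  (L[2][0] := 4)
[col 1] pivot -2
  R2 -= 2*R1 → (0, 0, -2)  (L[2][1] := 2)

L[1][0] = 1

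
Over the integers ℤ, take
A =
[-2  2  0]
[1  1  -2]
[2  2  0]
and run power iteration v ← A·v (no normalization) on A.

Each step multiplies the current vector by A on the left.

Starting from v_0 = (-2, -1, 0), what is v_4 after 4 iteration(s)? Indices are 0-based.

v_0 = (-2, -1, 0).
v_1 = A·v_0 = (2, -3, -6).
v_2 = A·v_1 = (-10, 11, -2).
v_3 = A·v_2 = (42, 5, 2).
v_4 = A·v_3 = (-74, 43, 94).

v_4 = (-74, 43, 94)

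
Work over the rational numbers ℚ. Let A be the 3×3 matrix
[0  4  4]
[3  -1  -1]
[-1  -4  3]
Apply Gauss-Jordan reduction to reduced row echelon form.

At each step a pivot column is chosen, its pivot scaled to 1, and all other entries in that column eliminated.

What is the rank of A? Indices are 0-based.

pivot(0,0): swap R0↔R1
pivot(0,0)=3: scale R0 → (1, -1/3, -1/3)
  clear (2,0): R2 −= (-1)R0 → (0, -13/3, 8/3)
pivot(1,1)=4: scale R1 → (0, 1, 1)
  clear (0,1): R0 −= (-1/3)R1 → (1, 0, 0)
  clear (2,1): R2 −= (-13/3)R1 → (0, 0, 7)
pivot(2,2)=7: scale R2 → (0, 0, 1)
  clear (1,2): R1 −= (1)R2 → (0, 1, 0)

rank = 3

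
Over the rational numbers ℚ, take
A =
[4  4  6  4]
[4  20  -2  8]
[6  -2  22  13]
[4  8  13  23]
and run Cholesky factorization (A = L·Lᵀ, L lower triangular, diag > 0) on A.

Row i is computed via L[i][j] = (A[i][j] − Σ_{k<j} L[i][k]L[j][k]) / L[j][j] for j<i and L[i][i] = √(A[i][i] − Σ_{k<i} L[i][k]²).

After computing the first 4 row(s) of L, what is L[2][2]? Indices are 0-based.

Step 1: L[0][0] = √(4) = 2.
  L[1][0] = (4) / L[0][0] = 2.
Step 2: L[1][1] = √(16) = 4.
  L[2][0] = (6) / L[0][0] = 3.
  L[2][1] = (-8) / L[1][1] = -2.
Step 3: L[2][2] = √(9) = 3.
  L[3][0] = (4) / L[0][0] = 2.
  L[3][1] = (4) / L[1][1] = 1.
  L[3][2] = (9) / L[2][2] = 3.
Step 4: L[3][3] = √(9) = 3.

L[2][2] = 3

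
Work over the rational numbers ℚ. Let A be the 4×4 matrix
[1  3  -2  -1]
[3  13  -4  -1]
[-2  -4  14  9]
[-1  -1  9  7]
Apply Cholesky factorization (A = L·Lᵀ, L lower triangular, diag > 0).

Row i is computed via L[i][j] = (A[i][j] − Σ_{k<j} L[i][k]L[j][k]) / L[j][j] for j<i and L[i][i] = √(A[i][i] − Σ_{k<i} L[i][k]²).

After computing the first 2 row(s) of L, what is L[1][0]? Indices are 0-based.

L[1][0] = 3

Step 1: L[0][0] = √(1) = 1.
  L[1][0] = (3) / L[0][0] = 3.
Step 2: L[1][1] = √(4) = 2.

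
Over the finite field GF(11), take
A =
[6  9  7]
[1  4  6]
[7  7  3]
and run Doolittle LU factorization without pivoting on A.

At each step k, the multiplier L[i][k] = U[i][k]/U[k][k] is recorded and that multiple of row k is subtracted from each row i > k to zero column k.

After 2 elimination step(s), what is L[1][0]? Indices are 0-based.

[col 0] pivot 6
  R1 -= 2*R0 → (0, 8, 3)  (L[1][0] := 2)
  R2 -= 3*R0 → (0, 2, 4)  (L[2][0] := 3)
[col 1] pivot 8
  R2 -= 3*R1 → (0, 0, 6)  (L[2][1] := 3)

L[1][0] = 2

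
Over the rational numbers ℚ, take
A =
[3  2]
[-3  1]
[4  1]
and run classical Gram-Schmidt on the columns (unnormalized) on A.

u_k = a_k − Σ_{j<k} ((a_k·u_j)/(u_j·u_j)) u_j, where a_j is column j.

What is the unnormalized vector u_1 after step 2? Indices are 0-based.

u_1 = (47/34, 55/34, 3/17)

Step 1: u_0 = a_0 = (3, -3, 4).
Step 2: u_1 = a_1 − (7/34)·u_0 = (47/34, 55/34, 3/17).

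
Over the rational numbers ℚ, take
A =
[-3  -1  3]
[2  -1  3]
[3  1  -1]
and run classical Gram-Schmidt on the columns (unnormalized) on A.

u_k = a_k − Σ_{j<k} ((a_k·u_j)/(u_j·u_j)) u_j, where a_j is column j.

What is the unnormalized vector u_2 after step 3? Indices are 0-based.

Step 1: u_0 = a_0 = (-3, 2, 3).
Step 2: u_1 = a_1 − (2/11)·u_0 = (-5/11, -15/11, 5/11).
Step 3: u_2 = a_2 − (-3/11)·u_0 − (-13/5)·u_1 = (1, 0, 1).

u_2 = (1, 0, 1)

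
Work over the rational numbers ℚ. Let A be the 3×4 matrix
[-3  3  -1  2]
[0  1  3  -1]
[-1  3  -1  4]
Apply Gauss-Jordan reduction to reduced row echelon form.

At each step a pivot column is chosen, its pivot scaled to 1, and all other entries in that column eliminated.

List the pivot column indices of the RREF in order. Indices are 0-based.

step 1: normalize row 0 (÷-3) = (1, -1, 1/3, -2/3)
  row 2: subtract -1×row0 = (0, 2, -2/3, 10/3)
step 2: normalize row 1 (÷1) = (0, 1, 3, -1)
  row 0: subtract -1×row1 = (1, 0, 10/3, -5/3)
  row 2: subtract 2×row1 = (0, 0, -20/3, 16/3)
step 3: normalize row 2 (÷-20/3) = (0, 0, 1, -4/5)
  row 0: subtract 10/3×row2 = (1, 0, 0, 1)
  row 1: subtract 3×row2 = (0, 1, 0, 7/5)

pivot columns: 0, 1, 2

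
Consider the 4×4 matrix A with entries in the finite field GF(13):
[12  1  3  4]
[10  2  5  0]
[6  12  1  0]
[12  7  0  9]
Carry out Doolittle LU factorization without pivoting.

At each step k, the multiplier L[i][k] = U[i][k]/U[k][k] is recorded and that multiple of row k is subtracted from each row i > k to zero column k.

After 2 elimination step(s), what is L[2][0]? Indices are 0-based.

Step 1: pivot at (0,0) is 12.
  row1 ← row1 − (3)·row0  ⇒  L[1][0]=3, U row1=(0, 12, 9, 1)
  row2 ← row2 − (7)·row0  ⇒  L[2][0]=7, U row2=(0, 5, 6, 11)
  row3 ← row3 − (1)·row0  ⇒  L[3][0]=1, U row3=(0, 6, 10, 5)
Step 2: pivot at (1,1) is 12.
  row2 ← row2 − (8)·row1  ⇒  L[2][1]=8, U row2=(0, 0, 12, 3)
  row3 ← row3 − (7)·row1  ⇒  L[3][1]=7, U row3=(0, 0, 12, 11)

L[2][0] = 7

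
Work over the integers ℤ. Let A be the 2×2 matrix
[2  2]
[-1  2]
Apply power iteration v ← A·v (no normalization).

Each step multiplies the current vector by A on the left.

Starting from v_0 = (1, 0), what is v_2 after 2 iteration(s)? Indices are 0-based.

v_0 = (1, 0).
v_1 = A·v_0 = (2, -1).
v_2 = A·v_1 = (2, -4).

v_2 = (2, -4)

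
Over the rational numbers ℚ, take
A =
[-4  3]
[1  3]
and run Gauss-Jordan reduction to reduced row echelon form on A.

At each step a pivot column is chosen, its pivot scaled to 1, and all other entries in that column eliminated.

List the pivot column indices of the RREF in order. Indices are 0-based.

step 1: normalize row 0 (÷-4) = (1, -3/4)
  row 1: subtract 1×row0 = (0, 15/4)
step 2: normalize row 1 (÷15/4) = (0, 1)
  row 0: subtract -3/4×row1 = (1, 0)

pivot columns: 0, 1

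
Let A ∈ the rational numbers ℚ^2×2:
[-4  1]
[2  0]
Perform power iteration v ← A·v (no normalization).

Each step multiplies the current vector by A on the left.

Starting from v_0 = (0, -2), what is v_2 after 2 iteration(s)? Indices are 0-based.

v_0 = (0, -2).
v_1 = A·v_0 = (-2, 0).
v_2 = A·v_1 = (8, -4).

v_2 = (8, -4)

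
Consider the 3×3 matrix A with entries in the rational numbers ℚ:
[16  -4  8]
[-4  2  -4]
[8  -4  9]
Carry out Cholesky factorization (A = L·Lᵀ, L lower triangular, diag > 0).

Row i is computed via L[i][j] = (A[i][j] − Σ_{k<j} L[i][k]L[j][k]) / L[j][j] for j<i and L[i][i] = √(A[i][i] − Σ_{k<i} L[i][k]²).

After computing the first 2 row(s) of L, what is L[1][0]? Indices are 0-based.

L[1][0] = -1

Step 1: L[0][0] = √(16) = 4.
  L[1][0] = (-4) / L[0][0] = -1.
Step 2: L[1][1] = √(1) = 1.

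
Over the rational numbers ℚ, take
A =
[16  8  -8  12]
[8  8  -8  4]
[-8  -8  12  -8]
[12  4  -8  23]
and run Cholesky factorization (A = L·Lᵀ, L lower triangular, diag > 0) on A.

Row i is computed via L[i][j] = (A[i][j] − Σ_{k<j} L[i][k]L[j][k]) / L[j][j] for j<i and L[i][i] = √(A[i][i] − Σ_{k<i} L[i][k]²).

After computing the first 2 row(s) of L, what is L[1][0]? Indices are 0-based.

L[1][0] = 2

Step 1: L[0][0] = √(16) = 4.
  L[1][0] = (8) / L[0][0] = 2.
Step 2: L[1][1] = √(4) = 2.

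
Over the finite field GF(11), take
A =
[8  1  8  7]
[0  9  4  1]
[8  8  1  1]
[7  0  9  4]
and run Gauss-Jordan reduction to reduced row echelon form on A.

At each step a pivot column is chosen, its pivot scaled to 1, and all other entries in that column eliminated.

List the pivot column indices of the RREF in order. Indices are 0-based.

[1] R0 /= 8  ⇒  (1, 7, 1, 5)
     R2 -= 8·R0  ⇒  (0, 7, 4, 5)
     R3 -= 7·R0  ⇒  (0, 6, 2, 2)
[2] R1 /= 9  ⇒  (0, 1, 9, 5)
     R0 -= 7·R1  ⇒  (1, 0, 4, 3)
     R2 -= 7·R1  ⇒  (0, 0, 7, 3)
     R3 -= 6·R1  ⇒  (0, 0, 3, 5)
[3] R2 /= 7  ⇒  (0, 0, 1, 2)
     R0 -= 4·R2  ⇒  (1, 0, 0, 6)
     R1 -= 9·R2  ⇒  (0, 1, 0, 9)
     R3 -= 3·R2  ⇒  (0, 0, 0, 10)
[4] R3 /= 10  ⇒  (0, 0, 0, 1)
     R0 -= 6·R3  ⇒  (1, 0, 0, 0)
     R1 -= 9·R3  ⇒  (0, 1, 0, 0)
     R2 -= 2·R3  ⇒  (0, 0, 1, 0)

pivot columns: 0, 1, 2, 3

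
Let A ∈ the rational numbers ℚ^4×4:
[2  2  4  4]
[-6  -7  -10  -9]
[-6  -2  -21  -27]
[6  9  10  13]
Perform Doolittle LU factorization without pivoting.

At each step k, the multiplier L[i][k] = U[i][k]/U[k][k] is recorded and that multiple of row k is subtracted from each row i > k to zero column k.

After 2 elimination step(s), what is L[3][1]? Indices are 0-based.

Step 1: pivot at (0,0) is 2.
  row1 ← row1 − (-3)·row0  ⇒  L[1][0]=-3, U row1=(0, -1, 2, 3)
  row2 ← row2 − (-3)·row0  ⇒  L[2][0]=-3, U row2=(0, 4, -9, -15)
  row3 ← row3 − (3)·row0  ⇒  L[3][0]=3, U row3=(0, 3, -2, 1)
Step 2: pivot at (1,1) is -1.
  row2 ← row2 − (-4)·row1  ⇒  L[2][1]=-4, U row2=(0, 0, -1, -3)
  row3 ← row3 − (-3)·row1  ⇒  L[3][1]=-3, U row3=(0, 0, 4, 10)

L[3][1] = -3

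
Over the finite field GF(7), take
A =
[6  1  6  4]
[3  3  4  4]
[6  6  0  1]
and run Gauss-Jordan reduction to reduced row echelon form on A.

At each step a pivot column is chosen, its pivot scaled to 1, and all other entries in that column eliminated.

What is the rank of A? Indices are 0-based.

pivot(0,0)=6: scale R0 → (1, 6, 1, 3)
  clear (1,0): R1 −= (3)R0 → (0, 6, 1, 2)
  clear (2,0): R2 −= (6)R0 → (0, 5, 1, 4)
pivot(1,1)=6: scale R1 → (0, 1, 6, 5)
  clear (0,1): R0 −= (6)R1 → (1, 0, 0, 1)
  clear (2,1): R2 −= (5)R1 → (0, 0, 6, 0)
pivot(2,2)=6: scale R2 → (0, 0, 1, 0)
  clear (1,2): R1 −= (6)R2 → (0, 1, 0, 5)

rank = 3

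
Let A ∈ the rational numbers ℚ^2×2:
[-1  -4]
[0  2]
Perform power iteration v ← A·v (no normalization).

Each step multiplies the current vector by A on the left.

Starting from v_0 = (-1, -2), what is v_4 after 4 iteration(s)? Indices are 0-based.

v_0 = (-1, -2).
v_1 = A·v_0 = (9, -4).
v_2 = A·v_1 = (7, -8).
v_3 = A·v_2 = (25, -16).
v_4 = A·v_3 = (39, -32).

v_4 = (39, -32)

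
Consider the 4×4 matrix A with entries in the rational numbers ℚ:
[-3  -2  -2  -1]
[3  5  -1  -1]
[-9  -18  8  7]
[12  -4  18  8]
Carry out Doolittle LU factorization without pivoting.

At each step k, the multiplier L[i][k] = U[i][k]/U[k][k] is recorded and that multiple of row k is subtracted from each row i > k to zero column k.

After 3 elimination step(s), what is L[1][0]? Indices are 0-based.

L[1][0] = -1

k=0: U[0][0]=-3
  eliminate (1,0): mult=-1, new row 1: (0, 3, -3, -2); set L[1][0]=-1
  eliminate (2,0): mult=3, new row 2: (0, -12, 14, 10); set L[2][0]=3
  eliminate (3,0): mult=-4, new row 3: (0, -12, 10, 4); set L[3][0]=-4
k=1: U[1][1]=3
  eliminate (2,1): mult=-4, new row 2: (0, 0, 2, 2); set L[2][1]=-4
  eliminate (3,1): mult=-4, new row 3: (0, 0, -2, -4); set L[3][1]=-4
k=2: U[2][2]=2
  eliminate (3,2): mult=-1, new row 3: (0, 0, 0, -2); set L[3][2]=-1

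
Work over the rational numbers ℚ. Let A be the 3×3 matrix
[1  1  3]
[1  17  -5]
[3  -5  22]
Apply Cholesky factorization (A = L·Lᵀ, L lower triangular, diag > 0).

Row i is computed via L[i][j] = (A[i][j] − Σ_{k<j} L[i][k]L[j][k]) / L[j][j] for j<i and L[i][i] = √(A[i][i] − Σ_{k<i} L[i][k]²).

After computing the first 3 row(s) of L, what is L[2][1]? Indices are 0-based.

Step 1: L[0][0] = √(1) = 1.
  L[1][0] = (1) / L[0][0] = 1.
Step 2: L[1][1] = √(16) = 4.
  L[2][0] = (3) / L[0][0] = 3.
  L[2][1] = (-8) / L[1][1] = -2.
Step 3: L[2][2] = √(9) = 3.

L[2][1] = -2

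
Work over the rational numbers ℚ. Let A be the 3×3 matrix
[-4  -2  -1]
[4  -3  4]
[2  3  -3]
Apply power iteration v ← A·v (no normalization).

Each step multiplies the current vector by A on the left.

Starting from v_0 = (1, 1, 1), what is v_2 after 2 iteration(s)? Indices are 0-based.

v_0 = (1, 1, 1).
v_1 = A·v_0 = (-7, 5, 2).
v_2 = A·v_1 = (16, -35, -5).

v_2 = (16, -35, -5)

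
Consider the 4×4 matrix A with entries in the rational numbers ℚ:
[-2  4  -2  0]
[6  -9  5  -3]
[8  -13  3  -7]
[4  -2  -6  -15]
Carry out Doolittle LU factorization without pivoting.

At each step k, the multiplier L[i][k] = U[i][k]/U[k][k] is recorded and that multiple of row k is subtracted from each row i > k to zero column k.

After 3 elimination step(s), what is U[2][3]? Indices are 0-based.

k=0: U[0][0]=-2
  eliminate (1,0): mult=-3, new row 1: (0, 3, -1, -3); set L[1][0]=-3
  eliminate (2,0): mult=-4, new row 2: (0, 3, -5, -7); set L[2][0]=-4
  eliminate (3,0): mult=-2, new row 3: (0, 6, -10, -15); set L[3][0]=-2
k=1: U[1][1]=3
  eliminate (2,1): mult=1, new row 2: (0, 0, -4, -4); set L[2][1]=1
  eliminate (3,1): mult=2, new row 3: (0, 0, -8, -9); set L[3][1]=2
k=2: U[2][2]=-4
  eliminate (3,2): mult=2, new row 3: (0, 0, 0, -1); set L[3][2]=2

U[2][3] = -4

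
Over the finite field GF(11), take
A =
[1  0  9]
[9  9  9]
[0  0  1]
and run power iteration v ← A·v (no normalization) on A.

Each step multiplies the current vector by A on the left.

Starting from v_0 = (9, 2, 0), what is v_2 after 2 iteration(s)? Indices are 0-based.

v_2 = (9, 4, 0)

v_0 = (9, 2, 0).
v_1 = A·v_0 = (9, 0, 0).
v_2 = A·v_1 = (9, 4, 0).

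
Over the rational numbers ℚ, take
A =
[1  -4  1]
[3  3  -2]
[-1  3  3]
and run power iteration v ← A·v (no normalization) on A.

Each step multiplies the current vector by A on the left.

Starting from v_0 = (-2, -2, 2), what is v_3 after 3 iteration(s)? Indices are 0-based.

v_3 = (136, 238, -308)

v_0 = (-2, -2, 2).
v_1 = A·v_0 = (8, -16, 2).
v_2 = A·v_1 = (74, -28, -50).
v_3 = A·v_2 = (136, 238, -308).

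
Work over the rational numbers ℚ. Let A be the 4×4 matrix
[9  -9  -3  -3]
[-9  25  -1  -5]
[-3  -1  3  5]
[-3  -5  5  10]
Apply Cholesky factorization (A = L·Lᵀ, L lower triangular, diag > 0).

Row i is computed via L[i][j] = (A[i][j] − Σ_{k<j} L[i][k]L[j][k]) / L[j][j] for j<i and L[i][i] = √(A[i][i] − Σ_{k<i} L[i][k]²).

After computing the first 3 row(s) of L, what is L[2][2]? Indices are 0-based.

Step 1: L[0][0] = √(9) = 3.
  L[1][0] = (-9) / L[0][0] = -3.
Step 2: L[1][1] = √(16) = 4.
  L[2][0] = (-3) / L[0][0] = -1.
  L[2][1] = (-4) / L[1][1] = -1.
Step 3: L[2][2] = √(1) = 1.

L[2][2] = 1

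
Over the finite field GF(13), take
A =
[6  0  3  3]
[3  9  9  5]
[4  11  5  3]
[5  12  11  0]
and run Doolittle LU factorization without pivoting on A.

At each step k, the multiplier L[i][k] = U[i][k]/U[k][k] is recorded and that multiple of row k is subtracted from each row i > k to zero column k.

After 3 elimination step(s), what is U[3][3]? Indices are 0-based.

U[3][3] = 3

k=0: U[0][0]=6
  eliminate (1,0): mult=7, new row 1: (0, 9, 1, 10); set L[1][0]=7
  eliminate (2,0): mult=5, new row 2: (0, 11, 3, 1); set L[2][0]=5
  eliminate (3,0): mult=3, new row 3: (0, 12, 2, 4); set L[3][0]=3
k=1: U[1][1]=9
  eliminate (2,1): mult=7, new row 2: (0, 0, 9, 9); set L[2][1]=7
  eliminate (3,1): mult=10, new row 3: (0, 0, 5, 8); set L[3][1]=10
k=2: U[2][2]=9
  eliminate (3,2): mult=2, new row 3: (0, 0, 0, 3); set L[3][2]=2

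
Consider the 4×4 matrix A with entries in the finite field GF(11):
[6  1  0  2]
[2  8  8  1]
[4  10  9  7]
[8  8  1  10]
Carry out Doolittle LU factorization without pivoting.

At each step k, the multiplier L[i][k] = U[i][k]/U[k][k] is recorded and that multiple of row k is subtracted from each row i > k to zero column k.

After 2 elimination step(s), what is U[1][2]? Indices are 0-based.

Step 1: pivot at (0,0) is 6.
  row1 ← row1 − (4)·row0  ⇒  L[1][0]=4, U row1=(0, 4, 8, 4)
  row2 ← row2 − (8)·row0  ⇒  L[2][0]=8, U row2=(0, 2, 9, 2)
  row3 ← row3 − (5)·row0  ⇒  L[3][0]=5, U row3=(0, 3, 1, 0)
Step 2: pivot at (1,1) is 4.
  row2 ← row2 − (6)·row1  ⇒  L[2][1]=6, U row2=(0, 0, 5, 0)
  row3 ← row3 − (9)·row1  ⇒  L[3][1]=9, U row3=(0, 0, 6, 8)

U[1][2] = 8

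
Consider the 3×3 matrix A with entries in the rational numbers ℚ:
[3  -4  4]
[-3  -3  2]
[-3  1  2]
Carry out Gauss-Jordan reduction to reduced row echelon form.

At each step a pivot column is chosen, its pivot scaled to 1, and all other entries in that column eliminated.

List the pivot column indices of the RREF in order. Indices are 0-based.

pivot(0,0)=3: scale R0 → (1, -4/3, 4/3)
  clear (1,0): R1 −= (-3)R0 → (0, -7, 6)
  clear (2,0): R2 −= (-3)R0 → (0, -3, 6)
pivot(1,1)=-7: scale R1 → (0, 1, -6/7)
  clear (0,1): R0 −= (-4/3)R1 → (1, 0, 4/21)
  clear (2,1): R2 −= (-3)R1 → (0, 0, 24/7)
pivot(2,2)=24/7: scale R2 → (0, 0, 1)
  clear (0,2): R0 −= (4/21)R2 → (1, 0, 0)
  clear (1,2): R1 −= (-6/7)R2 → (0, 1, 0)

pivot columns: 0, 1, 2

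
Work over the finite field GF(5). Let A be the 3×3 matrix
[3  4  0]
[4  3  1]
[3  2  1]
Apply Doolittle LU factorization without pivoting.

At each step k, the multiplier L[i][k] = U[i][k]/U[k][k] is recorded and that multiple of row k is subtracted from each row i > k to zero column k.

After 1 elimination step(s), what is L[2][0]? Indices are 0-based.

L[2][0] = 1

Step 1: pivot at (0,0) is 3.
  row1 ← row1 − (3)·row0  ⇒  L[1][0]=3, U row1=(0, 1, 1)
  row2 ← row2 − (1)·row0  ⇒  L[2][0]=1, U row2=(0, 3, 1)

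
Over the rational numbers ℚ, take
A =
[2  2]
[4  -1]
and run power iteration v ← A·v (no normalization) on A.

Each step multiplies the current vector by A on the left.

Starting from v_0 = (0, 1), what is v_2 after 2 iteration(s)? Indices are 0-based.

v_0 = (0, 1).
v_1 = A·v_0 = (2, -1).
v_2 = A·v_1 = (2, 9).

v_2 = (2, 9)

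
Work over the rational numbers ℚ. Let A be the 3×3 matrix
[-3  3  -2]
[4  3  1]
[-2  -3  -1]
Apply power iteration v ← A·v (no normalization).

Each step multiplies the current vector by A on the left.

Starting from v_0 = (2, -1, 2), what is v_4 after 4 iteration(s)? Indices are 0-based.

v_4 = (1534, -792, 160)

v_0 = (2, -1, 2).
v_1 = A·v_0 = (-13, 7, -3).
v_2 = A·v_1 = (66, -34, 8).
v_3 = A·v_2 = (-316, 170, -38).
v_4 = A·v_3 = (1534, -792, 160).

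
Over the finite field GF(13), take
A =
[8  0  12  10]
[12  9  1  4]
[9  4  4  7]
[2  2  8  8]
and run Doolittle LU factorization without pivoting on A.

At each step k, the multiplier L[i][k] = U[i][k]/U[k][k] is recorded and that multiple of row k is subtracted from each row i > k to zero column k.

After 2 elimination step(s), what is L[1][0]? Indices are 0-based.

L[1][0] = 8

k=0: U[0][0]=8
  eliminate (1,0): mult=8, new row 1: (0, 9, 9, 2); set L[1][0]=8
  eliminate (2,0): mult=6, new row 2: (0, 4, 10, 12); set L[2][0]=6
  eliminate (3,0): mult=10, new row 3: (0, 2, 5, 12); set L[3][0]=10
k=1: U[1][1]=9
  eliminate (2,1): mult=12, new row 2: (0, 0, 6, 1); set L[2][1]=12
  eliminate (3,1): mult=6, new row 3: (0, 0, 3, 0); set L[3][1]=6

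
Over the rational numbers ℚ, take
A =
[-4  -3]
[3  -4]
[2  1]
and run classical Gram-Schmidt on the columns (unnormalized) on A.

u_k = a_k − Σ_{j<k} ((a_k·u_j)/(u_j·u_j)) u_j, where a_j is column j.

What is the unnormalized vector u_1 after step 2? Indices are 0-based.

u_1 = (-79/29, -122/29, 25/29)

Step 1: u_0 = a_0 = (-4, 3, 2).
Step 2: u_1 = a_1 − (2/29)·u_0 = (-79/29, -122/29, 25/29).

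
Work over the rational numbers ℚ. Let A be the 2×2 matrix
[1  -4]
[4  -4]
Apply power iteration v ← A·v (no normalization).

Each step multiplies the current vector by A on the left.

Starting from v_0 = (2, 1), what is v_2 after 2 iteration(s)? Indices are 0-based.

v_0 = (2, 1).
v_1 = A·v_0 = (-2, 4).
v_2 = A·v_1 = (-18, -24).

v_2 = (-18, -24)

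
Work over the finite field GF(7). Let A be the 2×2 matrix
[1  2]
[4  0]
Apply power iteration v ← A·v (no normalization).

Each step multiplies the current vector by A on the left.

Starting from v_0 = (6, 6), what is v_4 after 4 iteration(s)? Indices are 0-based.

v_4 = (3, 0)

v_0 = (6, 6).
v_1 = A·v_0 = (4, 3).
v_2 = A·v_1 = (3, 2).
v_3 = A·v_2 = (0, 5).
v_4 = A·v_3 = (3, 0).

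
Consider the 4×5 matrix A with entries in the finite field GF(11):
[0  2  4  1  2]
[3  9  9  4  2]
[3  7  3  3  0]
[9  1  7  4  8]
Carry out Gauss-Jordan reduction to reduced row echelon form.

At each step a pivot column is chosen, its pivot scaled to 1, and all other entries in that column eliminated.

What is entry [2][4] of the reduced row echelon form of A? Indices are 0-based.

M[2][4] = 0

[1] R0 <-> R1
[1] R0 /= 3  ⇒  (1, 3, 3, 5, 8)
     R2 -= 3·R0  ⇒  (0, 9, 5, 10, 9)
     R3 -= 9·R0  ⇒  (0, 7, 2, 3, 2)
[2] R1 /= 2  ⇒  (0, 1, 2, 6, 1)
     R0 -= 3·R1  ⇒  (1, 0, 8, 9, 5)
     R2 -= 9·R1  ⇒  (0, 0, 9, 0, 0)
     R3 -= 7·R1  ⇒  (0, 0, 10, 5, 6)
[3] R2 /= 9  ⇒  (0, 0, 1, 0, 0)
     R0 -= 8·R2  ⇒  (1, 0, 0, 9, 5)
     R1 -= 2·R2  ⇒  (0, 1, 0, 6, 1)
     R3 -= 10·R2  ⇒  (0, 0, 0, 5, 6)
[4] R3 /= 5  ⇒  (0, 0, 0, 1, 10)
     R0 -= 9·R3  ⇒  (1, 0, 0, 0, 3)
     R1 -= 6·R3  ⇒  (0, 1, 0, 0, 7)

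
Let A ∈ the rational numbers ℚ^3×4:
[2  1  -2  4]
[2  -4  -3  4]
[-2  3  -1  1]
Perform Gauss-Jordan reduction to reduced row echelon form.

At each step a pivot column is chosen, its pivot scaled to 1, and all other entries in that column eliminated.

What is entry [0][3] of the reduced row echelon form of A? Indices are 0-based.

M[0][3] = 21/38

pivot(0,0)=2: scale R0 → (1, 1/2, -1, 2)
  clear (1,0): R1 −= (2)R0 → (0, -5, -1, 0)
  clear (2,0): R2 −= (-2)R0 → (0, 4, -3, 5)
pivot(1,1)=-5: scale R1 → (0, 1, 1/5, 0)
  clear (0,1): R0 −= (1/2)R1 → (1, 0, -11/10, 2)
  clear (2,1): R2 −= (4)R1 → (0, 0, -19/5, 5)
pivot(2,2)=-19/5: scale R2 → (0, 0, 1, -25/19)
  clear (0,2): R0 −= (-11/10)R2 → (1, 0, 0, 21/38)
  clear (1,2): R1 −= (1/5)R2 → (0, 1, 0, 5/19)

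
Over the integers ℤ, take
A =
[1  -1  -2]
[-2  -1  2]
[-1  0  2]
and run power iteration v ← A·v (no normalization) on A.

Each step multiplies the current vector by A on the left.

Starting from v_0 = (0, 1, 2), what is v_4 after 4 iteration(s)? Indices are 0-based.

v_0 = (0, 1, 2).
v_1 = A·v_0 = (-5, 3, 4).
v_2 = A·v_1 = (-16, 15, 13).
v_3 = A·v_2 = (-57, 43, 42).
v_4 = A·v_3 = (-184, 155, 141).

v_4 = (-184, 155, 141)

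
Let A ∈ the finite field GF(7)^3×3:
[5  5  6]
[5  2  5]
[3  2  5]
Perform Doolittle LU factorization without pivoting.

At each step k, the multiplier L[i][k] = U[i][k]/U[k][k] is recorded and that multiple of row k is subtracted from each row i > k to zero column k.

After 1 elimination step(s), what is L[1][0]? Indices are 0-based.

L[1][0] = 1

[col 0] pivot 5
  R1 -= 1*R0 → (0, 4, 6)  (L[1][0] := 1)
  R2 -= 2*R0 → (0, 6, 0)  (L[2][0] := 2)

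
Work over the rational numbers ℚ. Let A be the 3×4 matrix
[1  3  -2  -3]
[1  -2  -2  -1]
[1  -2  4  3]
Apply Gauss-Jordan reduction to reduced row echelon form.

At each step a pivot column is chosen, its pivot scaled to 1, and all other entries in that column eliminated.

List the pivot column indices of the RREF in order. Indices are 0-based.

[1] R0 /= 1  ⇒  (1, 3, -2, -3)
     R1 -= 1·R0  ⇒  (0, -5, 0, 2)
     R2 -= 1·R0  ⇒  (0, -5, 6, 6)
[2] R1 /= -5  ⇒  (0, 1, 0, -2/5)
     R0 -= 3·R1  ⇒  (1, 0, -2, -9/5)
     R2 -= -5·R1  ⇒  (0, 0, 6, 4)
[3] R2 /= 6  ⇒  (0, 0, 1, 2/3)
     R0 -= -2·R2  ⇒  (1, 0, 0, -7/15)

pivot columns: 0, 1, 2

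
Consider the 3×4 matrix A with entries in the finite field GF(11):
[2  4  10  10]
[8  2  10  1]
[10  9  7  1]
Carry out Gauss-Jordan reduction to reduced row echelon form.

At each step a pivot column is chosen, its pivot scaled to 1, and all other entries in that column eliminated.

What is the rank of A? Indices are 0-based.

rank = 3

step 1: normalize row 0 (÷2) = (1, 2, 5, 5)
  row 1: subtract 8×row0 = (0, 8, 3, 5)
  row 2: subtract 10×row0 = (0, 0, 1, 6)
step 2: normalize row 1 (÷8) = (0, 1, 10, 2)
  row 0: subtract 2×row1 = (1, 0, 7, 1)
step 3: normalize row 2 (÷1) = (0, 0, 1, 6)
  row 0: subtract 7×row2 = (1, 0, 0, 3)
  row 1: subtract 10×row2 = (0, 1, 0, 8)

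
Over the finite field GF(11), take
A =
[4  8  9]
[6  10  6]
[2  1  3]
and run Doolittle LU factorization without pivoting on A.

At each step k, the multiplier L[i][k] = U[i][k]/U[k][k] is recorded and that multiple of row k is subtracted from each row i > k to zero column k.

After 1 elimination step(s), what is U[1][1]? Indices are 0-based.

k=0: U[0][0]=4
  eliminate (1,0): mult=7, new row 1: (0, 9, 9); set L[1][0]=7
  eliminate (2,0): mult=6, new row 2: (0, 8, 4); set L[2][0]=6

U[1][1] = 9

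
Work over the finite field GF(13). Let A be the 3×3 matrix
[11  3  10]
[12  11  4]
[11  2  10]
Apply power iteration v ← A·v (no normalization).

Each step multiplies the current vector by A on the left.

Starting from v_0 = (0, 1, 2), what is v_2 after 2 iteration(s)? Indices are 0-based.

v_2 = (10, 1, 4)

v_0 = (0, 1, 2).
v_1 = A·v_0 = (10, 6, 9).
v_2 = A·v_1 = (10, 1, 4).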